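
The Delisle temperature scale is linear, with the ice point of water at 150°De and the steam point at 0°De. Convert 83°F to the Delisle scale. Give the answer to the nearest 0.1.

107.5°De

First in Celsius: (83 - 32) × 5/9 = 28.3333°C.
Linearly onto the Delisle scale: 150 + (28.3333 / 100) × (0 - 150) = 107.5°De.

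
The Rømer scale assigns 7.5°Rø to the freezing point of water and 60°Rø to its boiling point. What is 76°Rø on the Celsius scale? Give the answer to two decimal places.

Linear interpolation between the fixed points: C = (76 - 7.5) × 100 / (60 - 7.5) = 130.4762°C.

130.48°C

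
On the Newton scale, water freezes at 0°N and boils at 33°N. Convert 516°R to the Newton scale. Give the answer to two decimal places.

4.46°N

First in Celsius: (516 - 491.67) × 5/9 = 13.5167°C.
Linearly onto the Newton scale: 0 + (13.5167 / 100) × (33 - 0) = 4.46°N.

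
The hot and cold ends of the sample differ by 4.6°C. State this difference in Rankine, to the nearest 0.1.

Only the scale ratio 1.8 matters for a change in temperature.
4.6 × 1.8 = 8.3.

8.3°R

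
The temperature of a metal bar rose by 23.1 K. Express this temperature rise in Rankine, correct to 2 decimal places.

An interval of 1 K corresponds to 1.8°R.
23.1 × 1.8 = 41.58.

41.58°R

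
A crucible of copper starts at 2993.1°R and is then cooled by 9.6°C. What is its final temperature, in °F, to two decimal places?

2516.15°F

Initial temperature in Celsius: (2993.1 - 491.67) × 5/9 = 1389.6833°C.
Final Celsius temperature: 1389.6833 - 9.6000 = 1380.0833°C.
In Fahrenheit: 1380.0833 × 1.8 + 32 = 2516.15°F.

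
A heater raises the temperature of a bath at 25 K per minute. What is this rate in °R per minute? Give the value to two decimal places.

45.00 °R/minute

Since only a temperature interval is involved, the additive offset between the scales drops out.
A change of 1 K is a change of 1.8°R, so 25 × 1.8 = 45.00.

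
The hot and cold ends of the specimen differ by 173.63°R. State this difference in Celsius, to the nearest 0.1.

An interval of 1°R corresponds to 5/9°C.
173.63 × 5/9 = 96.5.

96.5°C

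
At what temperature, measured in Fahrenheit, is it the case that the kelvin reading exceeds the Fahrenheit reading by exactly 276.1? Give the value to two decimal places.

Let F be the Fahrenheit reading. The kelvin reading is K = 5/9·F + 255.372.
Require K - F = 276.1: (-4/9)·F + 255.372 = 276.1.
F = (276.1 - 255.372) / (-4/9) = -46.64.

-46.64°F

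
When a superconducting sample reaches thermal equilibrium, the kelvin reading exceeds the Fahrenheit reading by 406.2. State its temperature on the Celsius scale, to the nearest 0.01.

Let x be the kelvin reading; then the Fahrenheit reading is 1.8·x - 459.67.
(1.8·x - 459.67) - x = -406.2  ⇒  (0.8)·x = 53.47  ⇒  x = 66.8375 K.
In Celsius: 66.8375 - 273.15 = -206.31°C.

-206.31°C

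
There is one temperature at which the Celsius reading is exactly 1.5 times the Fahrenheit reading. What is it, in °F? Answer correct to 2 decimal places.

Let F be the Fahrenheit reading. The Celsius reading is C = 5/9·F - 17.7778.
Require C = 1.5·F: 5/9·F - 17.7778 = 1.5·F.
(-17/18)·F = 17.7778  ⇒  F = -18.82.

-18.82°F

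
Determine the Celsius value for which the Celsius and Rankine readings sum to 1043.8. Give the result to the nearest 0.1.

197.2°C

Let C be the Celsius reading. The Rankine reading is R = 1.8·C + 491.67.
Require C + R = 1043.8: (2.8)·C + 491.67 = 1043.8.
C = (1043.8 - 491.67) / (2.8) = 197.2.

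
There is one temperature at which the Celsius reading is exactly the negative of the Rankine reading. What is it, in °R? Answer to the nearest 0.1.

Let R be the Rankine reading. The Celsius reading is C = 5/9·R - 273.15.
Require C = -1·R: 5/9·R - 273.15 = -1·R.
(14/9)·R = 273.15  ⇒  R = 175.6.

175.6°R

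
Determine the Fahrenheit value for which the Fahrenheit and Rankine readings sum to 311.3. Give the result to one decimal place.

-74.2°F

Let F be the Fahrenheit reading. The Rankine reading is R = 1·F + 459.67.
Require F + R = 311.3: (2)·F + 459.67 = 311.3.
F = (311.3 - 459.67) / (2) = -74.2.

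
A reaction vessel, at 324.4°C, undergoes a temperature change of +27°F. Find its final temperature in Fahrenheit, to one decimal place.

The 27°F change is an interval, so only the factor 5/9 applies: +27 × 5/9 = +15.0000°C.
Final Celsius temperature: 324.4000 + 15.0000 = 339.4000°C.
In Fahrenheit: 339.4000 × 1.8 + 32 = 642.9°F.

642.9°F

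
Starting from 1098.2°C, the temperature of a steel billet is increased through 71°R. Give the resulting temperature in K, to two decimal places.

The 71°R change is an interval, so only the factor 5/9 applies: +71 × 5/9 = +39.4444°C.
Final Celsius temperature: 1098.2000 + 39.4444 = 1137.6444°C.
In kelvin: 1137.6444 + 273.15 = 1410.79 K.

1410.79 K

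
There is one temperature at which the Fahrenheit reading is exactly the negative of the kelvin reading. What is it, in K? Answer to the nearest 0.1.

164.2 K

Let K be the kelvin reading. The Fahrenheit reading is F = 1.8·K - 459.67.
Require F = -1·K: 1.8·K - 459.67 = -1·K.
(2.8)·K = 459.67  ⇒  K = 164.2.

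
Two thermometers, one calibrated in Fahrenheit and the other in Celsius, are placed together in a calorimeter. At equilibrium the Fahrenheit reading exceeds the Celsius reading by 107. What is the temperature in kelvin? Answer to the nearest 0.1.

Let x be the Fahrenheit reading; then the Celsius reading is 5/9·x - 17.7778.
(5/9·x - 17.7778) - x = -107  ⇒  (-4/9)·x = -89.2222  ⇒  x = 200.7500°F.
In Celsius: (200.75 - 32) × 5/9 = 93.7500°C.
In kelvin: 93.7500 + 273.15 = 366.9 K.

366.9 K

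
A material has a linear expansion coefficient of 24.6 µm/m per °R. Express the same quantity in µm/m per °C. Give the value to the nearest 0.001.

44.280 µm/m per °C

The quantity depends on a temperature interval, so only the ratio of degree sizes applies; the offset between the scales is irrelevant.
A change of 1°C is a change of 1.8°R, so per °C the value is 24.6 × 1.8 = 44.280.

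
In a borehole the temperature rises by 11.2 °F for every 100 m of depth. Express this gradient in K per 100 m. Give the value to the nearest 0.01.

The quantity depends on a temperature interval, so only the ratio of degree sizes applies; the offset between the scales is irrelevant.
A change of 1°F is a change of 5/9 K, so 11.2 × 5/9 = 6.22.

6.22 K/100 m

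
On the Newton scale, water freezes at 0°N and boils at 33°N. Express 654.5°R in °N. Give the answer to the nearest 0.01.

First in Celsius: (654.5 - 491.67) × 5/9 = 90.4611°C.
Linearly onto the Newton scale: 0 + (90.4611 / 100) × (33 - 0) = 29.85°N.

29.85°N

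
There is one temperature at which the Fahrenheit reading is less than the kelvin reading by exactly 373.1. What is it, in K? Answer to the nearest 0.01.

108.21 K

Let K be the kelvin reading. The Fahrenheit reading is F = 1.8·K - 459.67.
Require F - K = -373.1: (0.8)·K - 459.67 = -373.1.
K = (-373.1 + 459.67) / (0.8) = 108.21.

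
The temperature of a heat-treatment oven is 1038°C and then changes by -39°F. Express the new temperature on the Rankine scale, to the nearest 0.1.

2321.1°R

The 39°F change is an interval, so only the factor 5/9 applies: -39 × 5/9 = -21.6667°C.
Final Celsius temperature: 1038.0000 - 21.6667 = 1016.3333°C.
In Rankine: 1016.3333 × 1.8 + 491.67 = 2321.1°R.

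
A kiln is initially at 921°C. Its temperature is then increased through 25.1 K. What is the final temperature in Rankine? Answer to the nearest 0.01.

2194.65°R

The 25.1 K change is an interval; Kelvin and Celsius degrees are the same size, so ΔC = +25.1°C.
Final Celsius temperature: 921.0000 + 25.1000 = 946.1000°C.
In Rankine: 946.1000 × 1.8 + 491.67 = 2194.65°R.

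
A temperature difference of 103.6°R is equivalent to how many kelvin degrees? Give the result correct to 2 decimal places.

An interval of 1°R corresponds to 5/9 K.
103.6 × 5/9 = 57.56.

57.56 K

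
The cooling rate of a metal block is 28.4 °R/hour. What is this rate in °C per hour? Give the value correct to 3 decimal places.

The quantity depends on a temperature interval, so only the ratio of degree sizes applies; the offset between the scales is irrelevant.
A change of 1°R is a change of 5/9°C, so 28.4 × 5/9 = 15.778.

15.778 °C/hour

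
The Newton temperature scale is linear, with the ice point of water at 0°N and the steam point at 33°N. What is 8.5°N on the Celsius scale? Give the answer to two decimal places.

Linear interpolation between the fixed points: C = (8.5 - 0) × 100 / (33 - 0) = 25.7576°C.

25.76°C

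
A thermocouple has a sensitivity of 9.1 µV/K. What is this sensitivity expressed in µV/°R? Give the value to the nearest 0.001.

The quantity depends on a temperature interval, so only the ratio of degree sizes applies; the offset between the scales is irrelevant.
A change of 1°R is a change of 5/9 K, so per °R the value is 9.1 × 5/9 = 5.056.

5.056 µV/°R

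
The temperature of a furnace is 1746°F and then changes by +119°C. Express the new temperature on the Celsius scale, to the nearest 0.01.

1071.22°C

Initial temperature in Celsius: (1746 - 32) × 5/9 = 952.2222°C.
Final Celsius temperature: 952.2222 + 119.0000 = 1071.2222°C.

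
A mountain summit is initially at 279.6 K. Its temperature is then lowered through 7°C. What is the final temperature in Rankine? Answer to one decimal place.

Initial temperature in Celsius: 279.6 - 273.15 = 6.4500°C.
Final Celsius temperature: 6.4500 - 7.0000 = -0.5500°C.
In Rankine: -0.5500 × 1.8 + 491.67 = 490.7°R.

490.7°R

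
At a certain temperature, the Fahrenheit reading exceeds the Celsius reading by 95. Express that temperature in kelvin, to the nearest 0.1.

351.9 K

Let x be the Fahrenheit reading; then the Celsius reading is 5/9·x - 17.7778.
(5/9·x - 17.7778) - x = -95  ⇒  (-4/9)·x = -77.2222  ⇒  x = 173.7500°F.
In Celsius: (173.75 - 32) × 5/9 = 78.7500°C.
In kelvin: 78.7500 + 273.15 = 351.9 K.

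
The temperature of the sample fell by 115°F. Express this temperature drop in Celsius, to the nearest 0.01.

63.89°C

Only the scale ratio 5/9 matters for a change in temperature.
115 × 5/9 = 63.89.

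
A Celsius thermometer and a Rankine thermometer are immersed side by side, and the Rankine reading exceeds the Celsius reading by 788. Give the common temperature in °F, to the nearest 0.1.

698.7°F

Let x be the Celsius reading; then the Rankine reading is 1.8·x + 491.67.
(1.8·x + 491.67) - x = 788  ⇒  (0.8)·x = 296.33  ⇒  x = 370.4125°C.
In Fahrenheit: 370.4125 × 1.8 + 32 = 698.7°F.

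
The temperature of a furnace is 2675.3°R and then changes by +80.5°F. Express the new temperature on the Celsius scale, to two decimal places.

Initial temperature in Celsius: (2675.3 - 491.67) × 5/9 = 1213.1278°C.
The 80.5°F change is an interval, so only the factor 5/9 applies: +80.5 × 5/9 = +44.7222°C.
Final Celsius temperature: 1213.1278 + 44.7222 = 1257.8500°C.

1257.85°C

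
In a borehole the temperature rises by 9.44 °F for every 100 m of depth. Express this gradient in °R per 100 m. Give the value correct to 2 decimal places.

9.44 °R/100 m

The quantity depends on a temperature interval, so only the ratio of degree sizes applies; the offset between the scales is irrelevant.
A change of 1°F is a change of 1°R, so 9.44 × 1 = 9.44.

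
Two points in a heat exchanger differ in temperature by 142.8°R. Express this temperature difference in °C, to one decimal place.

Only the scale ratio 5/9 matters for a change in temperature.
142.8 × 5/9 = 79.3.

79.3°C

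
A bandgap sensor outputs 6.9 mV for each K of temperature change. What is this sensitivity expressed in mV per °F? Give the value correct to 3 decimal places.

The quantity depends on a temperature interval, so only the ratio of degree sizes applies; the offset between the scales is irrelevant.
A change of 1°F is a change of 5/9 K, so per °F the value is 6.9 × 5/9 = 3.833.

3.833 mV per °F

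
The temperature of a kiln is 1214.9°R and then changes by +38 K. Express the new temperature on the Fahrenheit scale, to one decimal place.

Initial temperature in Celsius: (1214.9 - 491.67) × 5/9 = 401.7944°C.
The 38 K change is an interval; Kelvin and Celsius degrees are the same size, so ΔC = +38°C.
Final Celsius temperature: 401.7944 + 38.0000 = 439.7944°C.
In Fahrenheit: 439.7944 × 1.8 + 32 = 823.6°F.

823.6°F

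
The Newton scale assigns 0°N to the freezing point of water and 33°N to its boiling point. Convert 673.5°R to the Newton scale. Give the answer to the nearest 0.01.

33.34°N

First in Celsius: (673.5 - 491.67) × 5/9 = 101.0167°C.
Linearly onto the Newton scale: 0 + (101.0167 / 100) × (33 - 0) = 33.34°N.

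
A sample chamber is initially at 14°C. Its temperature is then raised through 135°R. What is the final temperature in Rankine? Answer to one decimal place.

651.9°R

The 135°R change is an interval, so only the factor 5/9 applies: +135 × 5/9 = +75.0000°C.
Final Celsius temperature: 14.0000 + 75.0000 = 89.0000°C.
In Rankine: 89.0000 × 1.8 + 491.67 = 651.9°R.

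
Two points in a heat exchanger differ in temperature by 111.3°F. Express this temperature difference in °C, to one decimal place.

For a temperature interval the offset drops out; only the factor 5/9 applies.
111.3 × 5/9 = 61.8.

61.8°C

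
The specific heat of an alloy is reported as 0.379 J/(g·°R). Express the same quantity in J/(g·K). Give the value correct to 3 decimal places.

0.682 J/(g·K)

Since only a temperature interval is involved, the additive offset between the scales drops out.
A change of 1 K is a change of 1.8°R, so per K the value is 0.379 × 1.8 = 0.682.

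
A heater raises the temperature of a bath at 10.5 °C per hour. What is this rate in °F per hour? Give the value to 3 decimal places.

18.900 °F/hour

The quantity depends on a temperature interval, so only the ratio of degree sizes applies; the offset between the scales is irrelevant.
A change of 1°C is a change of 1.8°F, so 10.5 × 1.8 = 18.900.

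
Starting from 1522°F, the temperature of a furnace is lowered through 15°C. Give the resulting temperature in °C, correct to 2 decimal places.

Initial temperature in Celsius: (1522 - 32) × 5/9 = 827.7778°C.
Final Celsius temperature: 827.7778 - 15.0000 = 812.7778°C.

812.78°C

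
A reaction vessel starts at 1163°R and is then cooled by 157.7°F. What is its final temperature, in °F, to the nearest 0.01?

545.63°F

Initial temperature in Celsius: (1163 - 491.67) × 5/9 = 372.9611°C.
The 157.7°F change is an interval, so only the factor 5/9 applies: -157.7 × 5/9 = -87.6111°C.
Final Celsius temperature: 372.9611 - 87.6111 = 285.3500°C.
In Fahrenheit: 285.3500 × 1.8 + 32 = 545.63°F.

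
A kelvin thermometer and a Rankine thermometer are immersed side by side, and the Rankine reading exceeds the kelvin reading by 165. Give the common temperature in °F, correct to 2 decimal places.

-88.42°F

Let x be the kelvin reading; then the Rankine reading is 1.8·x.
(1.8·x) - x = 165  ⇒  (0.8)·x = 165  ⇒  x = 206.2500 K.
In Celsius: 206.25 - 273.15 = -66.9000°C.
In Fahrenheit: -66.9000 × 1.8 + 32 = -88.42°F.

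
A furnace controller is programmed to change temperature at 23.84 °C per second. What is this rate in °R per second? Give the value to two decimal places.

Since only a temperature interval is involved, the additive offset between the scales drops out.
A change of 1°C is a change of 1.8°R, so 23.84 × 1.8 = 42.91.

42.91 °R/second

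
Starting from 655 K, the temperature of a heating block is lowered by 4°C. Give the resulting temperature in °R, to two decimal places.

Initial temperature in Celsius: 655 - 273.15 = 381.8500°C.
Final Celsius temperature: 381.8500 - 4.0000 = 377.8500°C.
In Rankine: 377.8500 × 1.8 + 491.67 = 1171.80°R.

1171.80°R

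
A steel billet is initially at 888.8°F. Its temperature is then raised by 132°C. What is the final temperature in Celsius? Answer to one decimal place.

Initial temperature in Celsius: (888.8 - 32) × 5/9 = 476.0000°C.
Final Celsius temperature: 476.0000 + 132.0000 = 608.0000°C.

608.0°C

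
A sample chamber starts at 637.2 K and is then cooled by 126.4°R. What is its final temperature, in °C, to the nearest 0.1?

Initial temperature in Celsius: 637.2 - 273.15 = 364.0500°C.
The 126.4°R change is an interval, so only the factor 5/9 applies: -126.4 × 5/9 = -70.2222°C.
Final Celsius temperature: 364.0500 - 70.2222 = 293.8278°C.

293.8°C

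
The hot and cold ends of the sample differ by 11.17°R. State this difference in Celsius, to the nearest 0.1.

For a temperature interval the offset drops out; only the factor 5/9 applies.
11.17 × 5/9 = 6.2.

6.2°C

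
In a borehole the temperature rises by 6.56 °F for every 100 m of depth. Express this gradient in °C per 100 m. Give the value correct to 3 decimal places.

3.644 °C/100 m

The quantity depends on a temperature interval, so only the ratio of degree sizes applies; the offset between the scales is irrelevant.
A change of 1°F is a change of 5/9°C, so 6.56 × 5/9 = 3.644.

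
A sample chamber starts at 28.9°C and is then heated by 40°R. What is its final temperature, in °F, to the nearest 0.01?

The 40°R change is an interval, so only the factor 5/9 applies: +40 × 5/9 = +22.2222°C.
Final Celsius temperature: 28.9000 + 22.2222 = 51.1222°C.
In Fahrenheit: 51.1222 × 1.8 + 32 = 124.02°F.

124.02°F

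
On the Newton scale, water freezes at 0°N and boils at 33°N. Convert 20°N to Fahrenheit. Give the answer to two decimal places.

141.09°F

Linear interpolation between the fixed points: C = (20 - 0) × 100 / (33 - 0) = 60.6061°C.
Then 60.6061 × 1.8 + 32 = 141.09°F.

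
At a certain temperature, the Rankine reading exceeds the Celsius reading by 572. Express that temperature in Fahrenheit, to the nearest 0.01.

212.74°F

Let x be the Celsius reading; then the Rankine reading is 1.8·x + 491.67.
(1.8·x + 491.67) - x = 572  ⇒  (0.8)·x = 80.33  ⇒  x = 100.4125°C.
In Fahrenheit: 100.4125 × 1.8 + 32 = 212.74°F.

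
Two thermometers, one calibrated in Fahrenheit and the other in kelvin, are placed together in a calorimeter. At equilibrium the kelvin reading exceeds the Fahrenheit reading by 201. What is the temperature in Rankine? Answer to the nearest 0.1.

582.0°R

Let x be the Fahrenheit reading; then the kelvin reading is 5/9·x + 255.372.
(5/9·x + 255.372) - x = 201  ⇒  (-4/9)·x = -54.3722  ⇒  x = 122.3375°F.
In Celsius: (122.3375 - 32) × 5/9 = 50.1875°C.
In Rankine: 50.1875 × 1.8 + 491.67 = 582.0°R.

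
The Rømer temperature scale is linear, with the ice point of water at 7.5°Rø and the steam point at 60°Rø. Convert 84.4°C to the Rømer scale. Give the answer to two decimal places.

Linearly onto the Rømer scale: 7.5 + (84.4000 / 100) × (60 - 7.5) = 51.81°Rø.

51.81°Rø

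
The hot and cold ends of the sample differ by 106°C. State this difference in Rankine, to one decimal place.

190.8°R

For a temperature interval the offset drops out; only the factor 1.8 applies.
106 × 1.8 = 190.8.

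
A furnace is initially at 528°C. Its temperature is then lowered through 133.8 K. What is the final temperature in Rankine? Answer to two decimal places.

1201.23°R

The 133.8 K change is an interval; Kelvin and Celsius degrees are the same size, so ΔC = -133.8°C.
Final Celsius temperature: 528.0000 - 133.8000 = 394.2000°C.
In Rankine: 394.2000 × 1.8 + 491.67 = 1201.23°R.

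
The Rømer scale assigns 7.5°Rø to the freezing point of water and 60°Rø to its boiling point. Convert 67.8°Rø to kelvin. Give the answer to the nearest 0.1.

Linear interpolation between the fixed points: C = (67.8 - 7.5) × 100 / (60 - 7.5) = 114.8571°C.
Then 114.8571 + 273.15 = 388.0 K.

388.0 K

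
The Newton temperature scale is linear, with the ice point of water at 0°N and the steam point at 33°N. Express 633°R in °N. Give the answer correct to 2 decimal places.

First in Celsius: (633 - 491.67) × 5/9 = 78.5167°C.
Linearly onto the Newton scale: 0 + (78.5167 / 100) × (33 - 0) = 25.91°N.

25.91°N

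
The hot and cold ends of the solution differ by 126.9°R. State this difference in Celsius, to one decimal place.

70.5°C

For a temperature interval the offset drops out; only the factor 5/9 applies.
126.9 × 5/9 = 70.5.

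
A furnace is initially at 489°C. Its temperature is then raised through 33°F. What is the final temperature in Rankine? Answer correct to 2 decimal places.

1404.87°R

The 33°F change is an interval, so only the factor 5/9 applies: +33 × 5/9 = +18.3333°C.
Final Celsius temperature: 489.0000 + 18.3333 = 507.3333°C.
In Rankine: 507.3333 × 1.8 + 491.67 = 1404.87°R.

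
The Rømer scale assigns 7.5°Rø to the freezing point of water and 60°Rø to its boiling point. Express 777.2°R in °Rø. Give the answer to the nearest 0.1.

90.8°Rø

First in Celsius: (777.2 - 491.67) × 5/9 = 158.6278°C.
Linearly onto the Rømer scale: 7.5 + (158.6278 / 100) × (60 - 7.5) = 90.8°Rø.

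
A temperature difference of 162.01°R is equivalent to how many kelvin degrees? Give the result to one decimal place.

90.0 K

An interval of 1°R corresponds to 5/9 K.
162.01 × 5/9 = 90.0.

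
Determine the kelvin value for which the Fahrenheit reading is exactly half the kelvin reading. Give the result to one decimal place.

Let K be the kelvin reading. The Fahrenheit reading is F = 1.8·K - 459.67.
Require F = 0.5·K: 1.8·K - 459.67 = 0.5·K.
(1.3)·K = 459.67  ⇒  K = 353.6.

353.6 K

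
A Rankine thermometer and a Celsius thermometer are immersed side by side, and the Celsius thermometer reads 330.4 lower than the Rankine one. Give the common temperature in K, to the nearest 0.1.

Let x be the Rankine reading; then the Celsius reading is 5/9·x - 273.15.
(5/9·x - 273.15) - x = -330.4  ⇒  (-4/9)·x = -57.25  ⇒  x = 128.8125°R.
In Celsius: (128.8125 - 491.67) × 5/9 = -201.5875°C.
In kelvin: -201.5875 + 273.15 = 71.6 K.

71.6 K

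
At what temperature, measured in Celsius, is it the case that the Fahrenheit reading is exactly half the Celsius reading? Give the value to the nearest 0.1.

Let C be the Celsius reading. The Fahrenheit reading is F = 1.8·C + 32.
Require F = 0.5·C: 1.8·C + 32 = 0.5·C.
(1.3)·C = -32  ⇒  C = -24.6.

-24.6°C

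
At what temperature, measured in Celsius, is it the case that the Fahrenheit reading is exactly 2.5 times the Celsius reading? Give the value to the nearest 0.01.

Let C be the Celsius reading. The Fahrenheit reading is F = 1.8·C + 32.
Require F = 2.5·C: 1.8·C + 32 = 2.5·C.
(-0.7)·C = -32  ⇒  C = 45.71.

45.71°C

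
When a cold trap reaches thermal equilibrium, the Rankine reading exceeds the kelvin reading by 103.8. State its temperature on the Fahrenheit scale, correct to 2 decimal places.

Let x be the Rankine reading; then the kelvin reading is 5/9·x.
(5/9·x) - x = -103.8  ⇒  (-4/9)·x = -103.8  ⇒  x = 233.5500°R.
In Celsius: (233.55 - 491.67) × 5/9 = -143.4000°C.
In Fahrenheit: -143.4000 × 1.8 + 32 = -226.12°F.

-226.12°F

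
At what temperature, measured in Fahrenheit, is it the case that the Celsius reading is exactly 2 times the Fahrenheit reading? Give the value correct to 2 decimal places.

-12.31°F

Let F be the Fahrenheit reading. The Celsius reading is C = 5/9·F - 17.7778.
Require C = 2·F: 5/9·F - 17.7778 = 2·F.
(-13/9)·F = 17.7778  ⇒  F = -12.31.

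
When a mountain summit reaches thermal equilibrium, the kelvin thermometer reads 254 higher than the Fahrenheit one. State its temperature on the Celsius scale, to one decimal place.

-16.1°C

Let x be the Fahrenheit reading; then the kelvin reading is 5/9·x + 255.372.
(5/9·x + 255.372) - x = 254  ⇒  (-4/9)·x = -1.37222  ⇒  x = 3.0875°F.
In Celsius: (3.0875 - 32) × 5/9 = -16.1°C.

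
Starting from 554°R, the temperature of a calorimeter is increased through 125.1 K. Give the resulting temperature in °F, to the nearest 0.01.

319.51°F

Initial temperature in Celsius: (554 - 491.67) × 5/9 = 34.6278°C.
The 125.1 K change is an interval; Kelvin and Celsius degrees are the same size, so ΔC = +125.1°C.
Final Celsius temperature: 34.6278 + 125.1000 = 159.7278°C.
In Fahrenheit: 159.7278 × 1.8 + 32 = 319.51°F.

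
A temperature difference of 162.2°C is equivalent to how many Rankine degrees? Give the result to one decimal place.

292.0°R

For a temperature interval the offset drops out; only the factor 1.8 applies.
162.2 × 1.8 = 292.0.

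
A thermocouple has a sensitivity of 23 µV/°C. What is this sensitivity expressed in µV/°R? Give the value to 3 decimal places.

12.778 µV/°R

Since only a temperature interval is involved, the additive offset between the scales drops out.
A change of 1°R is a change of 5/9°C, so per °R the value is 23 × 5/9 = 12.778.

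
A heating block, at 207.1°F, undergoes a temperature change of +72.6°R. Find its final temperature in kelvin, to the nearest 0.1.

410.8 K

Initial temperature in Celsius: (207.1 - 32) × 5/9 = 97.2778°C.
The 72.6°R change is an interval, so only the factor 5/9 applies: +72.6 × 5/9 = +40.3333°C.
Final Celsius temperature: 97.2778 + 40.3333 = 137.6111°C.
In kelvin: 137.6111 + 273.15 = 410.8 K.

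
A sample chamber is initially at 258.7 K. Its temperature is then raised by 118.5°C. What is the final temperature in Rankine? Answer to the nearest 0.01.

678.96°R

Initial temperature in Celsius: 258.7 - 273.15 = -14.4500°C.
Final Celsius temperature: -14.4500 + 118.5000 = 104.0500°C.
In Rankine: 104.0500 × 1.8 + 491.67 = 678.96°R.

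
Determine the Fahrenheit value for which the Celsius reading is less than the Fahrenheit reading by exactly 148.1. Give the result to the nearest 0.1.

293.2°F

Let F be the Fahrenheit reading. The Celsius reading is C = 5/9·F - 17.7778.
Require C - F = -148.1: (-4/9)·F - 17.7778 = -148.1.
F = (-148.1 + 17.7778) / (-4/9) = 293.2.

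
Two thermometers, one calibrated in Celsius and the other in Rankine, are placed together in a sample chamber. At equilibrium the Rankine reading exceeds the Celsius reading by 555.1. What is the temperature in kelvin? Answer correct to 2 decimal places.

352.44 K

Let x be the Celsius reading; then the Rankine reading is 1.8·x + 491.67.
(1.8·x + 491.67) - x = 555.1  ⇒  (0.8)·x = 63.43  ⇒  x = 79.2875°C.
In kelvin: 79.2875 + 273.15 = 352.44 K.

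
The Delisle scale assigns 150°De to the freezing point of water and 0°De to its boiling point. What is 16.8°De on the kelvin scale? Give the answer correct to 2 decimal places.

361.95 K

Linear interpolation between the fixed points: C = (16.8 - 150) × 100 / (0 - 150) = 88.8000°C.
Then 88.8000 + 273.15 = 361.95 K.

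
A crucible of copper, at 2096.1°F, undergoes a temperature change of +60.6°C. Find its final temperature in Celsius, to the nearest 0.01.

Initial temperature in Celsius: (2096.1 - 32) × 5/9 = 1146.7222°C.
Final Celsius temperature: 1146.7222 + 60.6000 = 1207.3222°C.

1207.32°C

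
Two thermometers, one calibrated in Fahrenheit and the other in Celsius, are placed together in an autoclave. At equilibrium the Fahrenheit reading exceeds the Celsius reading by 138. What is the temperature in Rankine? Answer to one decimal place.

730.2°R

Let x be the Fahrenheit reading; then the Celsius reading is 5/9·x - 17.7778.
(5/9·x - 17.7778) - x = -138  ⇒  (-4/9)·x = -120.222  ⇒  x = 270.5000°F.
In Celsius: (270.5 - 32) × 5/9 = 132.5000°C.
In Rankine: 132.5000 × 1.8 + 491.67 = 730.2°R.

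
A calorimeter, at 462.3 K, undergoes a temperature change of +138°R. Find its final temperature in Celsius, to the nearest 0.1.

Initial temperature in Celsius: 462.3 - 273.15 = 189.1500°C.
The 138°R change is an interval, so only the factor 5/9 applies: +138 × 5/9 = +76.6667°C.
Final Celsius temperature: 189.1500 + 76.6667 = 265.8167°C.

265.8°C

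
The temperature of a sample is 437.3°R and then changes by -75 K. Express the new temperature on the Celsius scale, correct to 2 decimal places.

-105.21°C

Initial temperature in Celsius: (437.3 - 491.67) × 5/9 = -30.2056°C.
The 75 K change is an interval; Kelvin and Celsius degrees are the same size, so ΔC = -75°C.
Final Celsius temperature: -30.2056 - 75.0000 = -105.2056°C.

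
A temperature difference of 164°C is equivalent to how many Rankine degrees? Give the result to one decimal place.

295.2°R

For a temperature interval the offset drops out; only the factor 1.8 applies.
164 × 1.8 = 295.2.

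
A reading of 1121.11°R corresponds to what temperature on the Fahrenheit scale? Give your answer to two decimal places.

In Celsius: (1121.11 - 491.67) × 5/9 = 349.6889°C.
In Fahrenheit: 349.6889 × 1.8 + 32 = 661.44°F.

661.44°F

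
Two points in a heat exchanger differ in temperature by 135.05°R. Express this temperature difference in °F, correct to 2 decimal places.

Rankine and Fahrenheit degrees are the same size, so the interval is unchanged: 135.05.

135.05°F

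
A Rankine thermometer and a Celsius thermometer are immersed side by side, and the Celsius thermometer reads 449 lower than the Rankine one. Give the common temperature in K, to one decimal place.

219.8 K

Let x be the Rankine reading; then the Celsius reading is 5/9·x - 273.15.
(5/9·x - 273.15) - x = -449  ⇒  (-4/9)·x = -175.85  ⇒  x = 395.6625°R.
In Celsius: (395.6625 - 491.67) × 5/9 = -53.3375°C.
In kelvin: -53.3375 + 273.15 = 219.8 K.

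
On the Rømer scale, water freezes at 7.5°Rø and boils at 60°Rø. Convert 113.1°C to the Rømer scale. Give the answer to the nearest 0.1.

66.9°Rø

Linearly onto the Rømer scale: 7.5 + (113.1000 / 100) × (60 - 7.5) = 66.9°Rø.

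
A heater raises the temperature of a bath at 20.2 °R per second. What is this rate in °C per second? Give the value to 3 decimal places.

Since only a temperature interval is involved, the additive offset between the scales drops out.
A change of 1°R is a change of 5/9°C, so 20.2 × 5/9 = 11.222.

11.222 °C/second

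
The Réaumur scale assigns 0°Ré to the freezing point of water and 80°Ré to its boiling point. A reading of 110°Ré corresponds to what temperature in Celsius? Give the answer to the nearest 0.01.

Linear interpolation between the fixed points: C = (110 - 0) × 100 / (80 - 0) = 137.5000°C.

137.50°C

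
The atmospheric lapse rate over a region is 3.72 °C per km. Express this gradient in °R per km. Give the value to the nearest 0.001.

Since only a temperature interval is involved, the additive offset between the scales drops out.
A change of 1°C is a change of 1.8°R, so 3.72 × 1.8 = 6.696.

6.696 °R/km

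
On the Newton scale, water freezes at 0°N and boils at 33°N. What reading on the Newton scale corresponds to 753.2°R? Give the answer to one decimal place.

First in Celsius: (753.2 - 491.67) × 5/9 = 145.2944°C.
Linearly onto the Newton scale: 0 + (145.2944 / 100) × (33 - 0) = 47.9°N.

47.9°N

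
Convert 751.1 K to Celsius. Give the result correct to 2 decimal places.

477.95°C

In Celsius: 751.1 - 273.15 = 477.9500°C.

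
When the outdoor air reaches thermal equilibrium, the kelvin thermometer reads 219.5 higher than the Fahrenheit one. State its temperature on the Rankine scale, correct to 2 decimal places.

540.38°R

Let x be the Fahrenheit reading; then the kelvin reading is 5/9·x + 255.372.
(5/9·x + 255.372) - x = 219.5  ⇒  (-4/9)·x = -35.8722  ⇒  x = 80.7125°F.
In Celsius: (80.7125 - 32) × 5/9 = 27.0625°C.
In Rankine: 27.0625 × 1.8 + 491.67 = 540.38°R.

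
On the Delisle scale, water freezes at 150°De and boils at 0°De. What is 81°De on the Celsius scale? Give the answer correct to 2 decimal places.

Linear interpolation between the fixed points: C = (81 - 150) × 100 / (0 - 150) = 46.0000°C.

46.00°C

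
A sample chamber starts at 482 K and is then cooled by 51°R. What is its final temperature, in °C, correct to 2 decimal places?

180.52°C

Initial temperature in Celsius: 482 - 273.15 = 208.8500°C.
The 51°R change is an interval, so only the factor 5/9 applies: -51 × 5/9 = -28.3333°C.
Final Celsius temperature: 208.8500 - 28.3333 = 180.5167°C.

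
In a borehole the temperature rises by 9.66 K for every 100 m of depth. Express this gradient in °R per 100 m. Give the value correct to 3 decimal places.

Since only a temperature interval is involved, the additive offset between the scales drops out.
A change of 1 K is a change of 1.8°R, so 9.66 × 1.8 = 17.388.

17.388 °R/100 m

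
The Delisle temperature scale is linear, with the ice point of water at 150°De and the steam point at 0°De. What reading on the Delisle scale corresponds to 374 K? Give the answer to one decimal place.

-1.3°De

First in Celsius: 374 - 273.15 = 100.8500°C.
Linearly onto the Delisle scale: 150 + (100.8500 / 100) × (0 - 150) = -1.3°De.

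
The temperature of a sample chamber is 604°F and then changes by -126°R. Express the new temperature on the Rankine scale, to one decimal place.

937.7°R

Initial temperature in Celsius: (604 - 32) × 5/9 = 317.7778°C.
The 126°R change is an interval, so only the factor 5/9 applies: -126 × 5/9 = -70.0000°C.
Final Celsius temperature: 317.7778 - 70.0000 = 247.7778°C.
In Rankine: 247.7778 × 1.8 + 491.67 = 937.7°R.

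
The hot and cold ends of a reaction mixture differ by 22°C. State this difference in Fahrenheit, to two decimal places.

39.60°F

Only the scale ratio 1.8 matters for a change in temperature.
22 × 1.8 = 39.60.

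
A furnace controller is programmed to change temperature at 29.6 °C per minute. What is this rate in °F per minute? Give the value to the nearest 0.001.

53.280 °F/minute

Since only a temperature interval is involved, the additive offset between the scales drops out.
A change of 1°C is a change of 1.8°F, so 29.6 × 1.8 = 53.280.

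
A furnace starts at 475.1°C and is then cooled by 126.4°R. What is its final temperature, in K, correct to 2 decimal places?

678.03 K

The 126.4°R change is an interval, so only the factor 5/9 applies: -126.4 × 5/9 = -70.2222°C.
Final Celsius temperature: 475.1000 - 70.2222 = 404.8778°C.
In kelvin: 404.8778 + 273.15 = 678.03 K.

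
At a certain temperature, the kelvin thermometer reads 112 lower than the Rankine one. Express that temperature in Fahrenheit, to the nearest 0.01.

Let x be the Rankine reading; then the kelvin reading is 5/9·x.
(5/9·x) - x = -112  ⇒  (-4/9)·x = -112  ⇒  x = 252.0000°R.
In Celsius: (252 - 491.67) × 5/9 = -133.1500°C.
In Fahrenheit: -133.1500 × 1.8 + 32 = -207.67°F.

-207.67°F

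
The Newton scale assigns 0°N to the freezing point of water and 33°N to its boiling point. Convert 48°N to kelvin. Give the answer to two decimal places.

Linear interpolation between the fixed points: C = (48 - 0) × 100 / (33 - 0) = 145.4545°C.
Then 145.4545 + 273.15 = 418.60 K.

418.60 K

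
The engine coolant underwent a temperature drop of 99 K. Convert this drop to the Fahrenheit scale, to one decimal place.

For a temperature interval the offset drops out; only the factor 1.8 applies.
99 × 1.8 = 178.2.

178.2°F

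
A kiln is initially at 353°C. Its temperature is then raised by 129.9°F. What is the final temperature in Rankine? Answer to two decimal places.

The 129.9°F change is an interval, so only the factor 5/9 applies: +129.9 × 5/9 = +72.1667°C.
Final Celsius temperature: 353.0000 + 72.1667 = 425.1667°C.
In Rankine: 425.1667 × 1.8 + 491.67 = 1256.97°R.

1256.97°R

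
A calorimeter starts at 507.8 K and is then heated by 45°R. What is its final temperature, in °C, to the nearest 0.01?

Initial temperature in Celsius: 507.8 - 273.15 = 234.6500°C.
The 45°R change is an interval, so only the factor 5/9 applies: +45 × 5/9 = +25.0000°C.
Final Celsius temperature: 234.6500 + 25.0000 = 259.6500°C.

259.65°C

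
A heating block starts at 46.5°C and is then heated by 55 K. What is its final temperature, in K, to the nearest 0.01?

The 55 K change is an interval; Kelvin and Celsius degrees are the same size, so ΔC = +55°C.
Final Celsius temperature: 46.5000 + 55.0000 = 101.5000°C.
In kelvin: 101.5000 + 273.15 = 374.65 K.

374.65 K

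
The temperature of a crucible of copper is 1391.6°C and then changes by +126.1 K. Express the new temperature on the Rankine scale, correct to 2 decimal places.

3223.53°R

The 126.1 K change is an interval; Kelvin and Celsius degrees are the same size, so ΔC = +126.1°C.
Final Celsius temperature: 1391.6000 + 126.1000 = 1517.7000°C.
In Rankine: 1517.7000 × 1.8 + 491.67 = 3223.53°R.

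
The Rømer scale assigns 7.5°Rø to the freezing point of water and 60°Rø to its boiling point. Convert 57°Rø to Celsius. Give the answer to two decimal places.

94.29°C

Linear interpolation between the fixed points: C = (57 - 7.5) × 100 / (60 - 7.5) = 94.2857°C.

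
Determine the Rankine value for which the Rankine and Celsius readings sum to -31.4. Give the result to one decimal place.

155.4°R

Let R be the Rankine reading. The Celsius reading is C = 5/9·R - 273.15.
Require R + C = -31.4: (14/9)·R - 273.15 = -31.4.
R = (-31.4 + 273.15) / (14/9) = 155.4.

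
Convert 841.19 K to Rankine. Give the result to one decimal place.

1514.1°R

In Celsius: 841.19 - 273.15 = 568.0400°C.
In Rankine: 568.0400 × 1.8 + 491.67 = 1514.1°R.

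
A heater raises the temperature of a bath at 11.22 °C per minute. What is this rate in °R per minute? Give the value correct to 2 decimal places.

20.20 °R/minute

The quantity depends on a temperature interval, so only the ratio of degree sizes applies; the offset between the scales is irrelevant.
A change of 1°C is a change of 1.8°R, so 11.22 × 1.8 = 20.20.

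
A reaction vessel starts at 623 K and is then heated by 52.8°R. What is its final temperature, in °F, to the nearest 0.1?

Initial temperature in Celsius: 623 - 273.15 = 349.8500°C.
The 52.8°R change is an interval, so only the factor 5/9 applies: +52.8 × 5/9 = +29.3333°C.
Final Celsius temperature: 349.8500 + 29.3333 = 379.1833°C.
In Fahrenheit: 379.1833 × 1.8 + 32 = 714.5°F.

714.5°F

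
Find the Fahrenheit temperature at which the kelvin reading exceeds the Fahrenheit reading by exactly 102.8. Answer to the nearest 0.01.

343.29°F

Let F be the Fahrenheit reading. The kelvin reading is K = 5/9·F + 255.372.
Require K - F = 102.8: (-4/9)·F + 255.372 = 102.8.
F = (102.8 - 255.372) / (-4/9) = 343.29.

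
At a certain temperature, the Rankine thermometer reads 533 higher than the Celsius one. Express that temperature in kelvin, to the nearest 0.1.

Let x be the Celsius reading; then the Rankine reading is 1.8·x + 491.67.
(1.8·x + 491.67) - x = 533  ⇒  (0.8)·x = 41.33  ⇒  x = 51.6625°C.
In kelvin: 51.6625 + 273.15 = 324.8 K.

324.8 K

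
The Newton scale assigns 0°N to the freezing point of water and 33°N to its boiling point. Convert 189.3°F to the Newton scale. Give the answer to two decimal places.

First in Celsius: (189.3 - 32) × 5/9 = 87.3889°C.
Linearly onto the Newton scale: 0 + (87.3889 / 100) × (33 - 0) = 28.84°N.

28.84°N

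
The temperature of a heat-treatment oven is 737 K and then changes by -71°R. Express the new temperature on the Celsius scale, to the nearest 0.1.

Initial temperature in Celsius: 737 - 273.15 = 463.8500°C.
The 71°R change is an interval, so only the factor 5/9 applies: -71 × 5/9 = -39.4444°C.
Final Celsius temperature: 463.8500 - 39.4444 = 424.4056°C.

424.4°C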